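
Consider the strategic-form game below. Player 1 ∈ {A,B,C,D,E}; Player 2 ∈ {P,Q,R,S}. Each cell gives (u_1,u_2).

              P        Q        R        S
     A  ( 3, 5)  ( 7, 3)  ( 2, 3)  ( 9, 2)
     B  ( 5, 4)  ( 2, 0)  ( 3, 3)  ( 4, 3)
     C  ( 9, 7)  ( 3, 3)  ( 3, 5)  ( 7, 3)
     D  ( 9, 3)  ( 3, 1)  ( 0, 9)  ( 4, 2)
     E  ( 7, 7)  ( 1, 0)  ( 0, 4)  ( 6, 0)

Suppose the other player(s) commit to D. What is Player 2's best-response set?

u_2(P vs D) = 3
u_2(Q vs D) = 1
u_2(R vs D) = 9
u_2(S vs D) = 2
max payoff 9 at {R}

BR_2 = {R}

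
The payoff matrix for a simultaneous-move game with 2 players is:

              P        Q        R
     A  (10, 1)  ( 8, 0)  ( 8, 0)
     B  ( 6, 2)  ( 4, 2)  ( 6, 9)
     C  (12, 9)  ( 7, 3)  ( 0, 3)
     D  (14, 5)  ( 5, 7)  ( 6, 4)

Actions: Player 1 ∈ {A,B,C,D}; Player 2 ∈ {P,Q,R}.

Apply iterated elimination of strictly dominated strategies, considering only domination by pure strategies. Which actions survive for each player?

IESDS → P1:{A,C,D} P2:{P,Q}

P1 drop B (A beats it: P:10>6 Q:8>4 R:8>6)
P2 drop R (P beats it: A:1>0 C:9>3 D:5>4)
P1→{A,C,D} P2→{P,Q}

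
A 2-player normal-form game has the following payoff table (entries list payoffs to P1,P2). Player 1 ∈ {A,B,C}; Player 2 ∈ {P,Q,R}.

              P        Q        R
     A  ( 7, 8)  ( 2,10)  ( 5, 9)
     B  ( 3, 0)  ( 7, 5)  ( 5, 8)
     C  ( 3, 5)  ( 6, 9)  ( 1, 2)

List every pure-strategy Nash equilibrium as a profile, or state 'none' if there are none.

Nash profiles: (B,R)

(A,P): not NE [P2→Q gives 10>8]
(A,Q): not NE [P1→B gives 7>2]
(A,R): not NE [P2→Q gives 10>9]
(B,P): not NE [P1→A gives 7>3; P2→R gives 8>0]
(B,Q): not NE [P2→R gives 8>5]
(B,R): NE
(C,P): not NE [P1→A gives 7>3; P2→Q gives 9>5]
(C,Q): not NE [P1→B gives 7>6]
(C,R): not NE [P1→B gives 5>1; P2→Q gives 9>2]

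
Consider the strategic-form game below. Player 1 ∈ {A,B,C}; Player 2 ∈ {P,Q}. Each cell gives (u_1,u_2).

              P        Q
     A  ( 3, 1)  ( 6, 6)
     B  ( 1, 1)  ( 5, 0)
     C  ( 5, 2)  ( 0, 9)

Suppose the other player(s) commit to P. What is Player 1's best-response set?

u_1(A vs P) = 3
u_1(B vs P) = 1
u_1(C vs P) = 5
max payoff 5 at {C}

P1 best: {C}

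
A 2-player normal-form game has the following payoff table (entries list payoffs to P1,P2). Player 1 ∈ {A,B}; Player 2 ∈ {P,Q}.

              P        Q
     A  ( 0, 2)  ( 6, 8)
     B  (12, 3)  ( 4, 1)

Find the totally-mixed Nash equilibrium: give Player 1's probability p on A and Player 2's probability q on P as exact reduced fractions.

(p,q) = (1/4, 1/7)

P1 indiff ⇒ q·0+(1-q)·6 = q·12+(1-q)·4 ⇒ q(-12) = (1-q)(-2) ⇒ q = 1/7
P2 indiff ⇒ p·2+(1-p)·3 = p·8+(1-p)·1 ⇒ p(-6) = (1-p)(-2) ⇒ p = 1/4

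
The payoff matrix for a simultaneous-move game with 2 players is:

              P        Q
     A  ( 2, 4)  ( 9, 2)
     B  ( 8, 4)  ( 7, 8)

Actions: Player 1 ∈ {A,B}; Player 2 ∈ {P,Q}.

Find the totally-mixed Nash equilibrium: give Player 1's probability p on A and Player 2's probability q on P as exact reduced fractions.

P1 indiff ⇒ q·2+(1-q)·9 = q·8+(1-q)·7 ⇒ q(-6) = (1-q)(-2) ⇒ q = 1/4
P2 indiff ⇒ p·4+(1-p)·4 = p·2+(1-p)·8 ⇒ p(2) = (1-p)(4) ⇒ p = 2/3

p=2/3, q=1/4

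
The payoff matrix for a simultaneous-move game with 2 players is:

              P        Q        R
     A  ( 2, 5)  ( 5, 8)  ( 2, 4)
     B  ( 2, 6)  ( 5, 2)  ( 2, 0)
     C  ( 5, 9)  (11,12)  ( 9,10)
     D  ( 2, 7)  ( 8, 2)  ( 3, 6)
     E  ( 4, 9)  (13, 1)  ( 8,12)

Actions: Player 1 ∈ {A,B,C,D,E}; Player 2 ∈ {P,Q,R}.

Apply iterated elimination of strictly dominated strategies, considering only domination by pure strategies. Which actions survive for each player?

P1 drop A (C beats it: P:5>2 Q:11>5 R:9>2)
P1 drop B (C beats it: P:5>2 Q:11>5 R:9>2)
P1 drop D (C beats it: P:5>2 Q:11>8 R:9>3)
P2 drop P (R beats it: C:10>9 E:12>9)
P1→{C,E} P2→{Q,R}

IESDS → P1:{C,E} P2:{Q,R}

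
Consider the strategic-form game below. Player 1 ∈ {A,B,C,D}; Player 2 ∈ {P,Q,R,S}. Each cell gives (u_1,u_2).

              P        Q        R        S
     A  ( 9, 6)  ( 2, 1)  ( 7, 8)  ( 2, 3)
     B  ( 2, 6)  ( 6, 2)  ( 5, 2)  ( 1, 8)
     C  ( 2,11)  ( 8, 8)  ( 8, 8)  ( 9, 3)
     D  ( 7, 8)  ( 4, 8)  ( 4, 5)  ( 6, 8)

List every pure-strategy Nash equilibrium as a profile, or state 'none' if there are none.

(A,P): not NE [P2→R gives 8>6]
(A,Q): not NE [P1→C gives 8>2; P2→R gives 8>1]
(A,R): not NE [P1→C gives 8>7]
(A,S): not NE [P1→C gives 9>2; P2→R gives 8>3]
(B,P): not NE [P1→A gives 9>2; P2→S gives 8>6]
(B,Q): not NE [P1→C gives 8>6; P2→S gives 8>2]
(B,R): not NE [P1→C gives 8>5; P2→S gives 8>2]
(B,S): not NE [P1→C gives 9>1]
(C,P): not NE [P1→A gives 9>2]
(C,Q): not NE [P2→P gives 11>8]
(C,R): not NE [P2→P gives 11>8]
(C,S): not NE [P2→P gives 11>3]
(D,P): not NE [P1→A gives 9>7]
(D,Q): not NE [P1→C gives 8>4]
(D,R): not NE [P1→C gives 8>4; P2→S gives 8>5]
(D,S): not NE [P1→C gives 9>6]

No pure NE.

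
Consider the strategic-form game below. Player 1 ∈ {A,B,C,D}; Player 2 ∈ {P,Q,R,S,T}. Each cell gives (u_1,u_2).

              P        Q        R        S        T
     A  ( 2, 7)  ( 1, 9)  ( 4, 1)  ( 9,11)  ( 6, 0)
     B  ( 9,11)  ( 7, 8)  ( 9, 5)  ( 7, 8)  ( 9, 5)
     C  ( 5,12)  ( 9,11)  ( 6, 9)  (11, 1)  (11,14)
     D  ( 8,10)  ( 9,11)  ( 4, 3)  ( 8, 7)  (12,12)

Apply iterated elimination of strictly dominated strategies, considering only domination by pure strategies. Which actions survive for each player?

Remaining: P1:{B,C,D} P2:{P,Q,T}

P1 drop A (C beats it: P:5>2 Q:9>1 R:6>4 S:11>9 T:11>6)
P2 drop R (P beats it: B:11>5 C:12>9 D:10>3)
P2 drop S (P beats it: B:11>8 C:12>1 D:10>7)
P1→{B,C,D} P2→{P,Q,T}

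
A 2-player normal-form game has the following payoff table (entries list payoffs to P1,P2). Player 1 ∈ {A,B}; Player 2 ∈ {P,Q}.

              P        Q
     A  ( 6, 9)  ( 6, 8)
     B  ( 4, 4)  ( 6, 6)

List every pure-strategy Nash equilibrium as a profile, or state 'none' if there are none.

Nash profiles: (A,P), (B,Q)

(A,P): NE
(A,Q): not NE [P2→P gives 9>8]
(B,P): not NE [P1→A gives 6>4; P2→Q gives 6>4]
(B,Q): NE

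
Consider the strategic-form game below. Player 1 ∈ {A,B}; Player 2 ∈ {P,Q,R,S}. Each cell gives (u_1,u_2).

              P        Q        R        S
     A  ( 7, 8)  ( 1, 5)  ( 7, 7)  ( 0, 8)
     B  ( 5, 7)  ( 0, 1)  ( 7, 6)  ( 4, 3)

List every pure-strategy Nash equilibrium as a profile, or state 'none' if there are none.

(A,P): NE
(A,Q): not NE [P2→S gives 8>5]
(A,R): not NE [P2→S gives 8>7]
(A,S): not NE [P1→B gives 4>0]
(B,P): not NE [P1→A gives 7>5]
(B,Q): not NE [P1→A gives 1>0; P2→P gives 7>1]
(B,R): not NE [P2→P gives 7>6]
(B,S): not NE [P2→P gives 7>3]

NE set: (A,P)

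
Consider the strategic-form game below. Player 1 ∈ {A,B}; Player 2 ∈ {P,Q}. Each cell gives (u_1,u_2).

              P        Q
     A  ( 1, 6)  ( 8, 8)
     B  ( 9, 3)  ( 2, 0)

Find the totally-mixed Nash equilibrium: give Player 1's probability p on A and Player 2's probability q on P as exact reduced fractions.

P1 indiff ⇒ q·1+(1-q)·8 = q·9+(1-q)·2 ⇒ q(-8) = (1-q)(-6) ⇒ q = 3/7
P2 indiff ⇒ p·6+(1-p)·3 = p·8+(1-p)·0 ⇒ p(-2) = (1-p)(-3) ⇒ p = 3/5

p=3/5, q=3/7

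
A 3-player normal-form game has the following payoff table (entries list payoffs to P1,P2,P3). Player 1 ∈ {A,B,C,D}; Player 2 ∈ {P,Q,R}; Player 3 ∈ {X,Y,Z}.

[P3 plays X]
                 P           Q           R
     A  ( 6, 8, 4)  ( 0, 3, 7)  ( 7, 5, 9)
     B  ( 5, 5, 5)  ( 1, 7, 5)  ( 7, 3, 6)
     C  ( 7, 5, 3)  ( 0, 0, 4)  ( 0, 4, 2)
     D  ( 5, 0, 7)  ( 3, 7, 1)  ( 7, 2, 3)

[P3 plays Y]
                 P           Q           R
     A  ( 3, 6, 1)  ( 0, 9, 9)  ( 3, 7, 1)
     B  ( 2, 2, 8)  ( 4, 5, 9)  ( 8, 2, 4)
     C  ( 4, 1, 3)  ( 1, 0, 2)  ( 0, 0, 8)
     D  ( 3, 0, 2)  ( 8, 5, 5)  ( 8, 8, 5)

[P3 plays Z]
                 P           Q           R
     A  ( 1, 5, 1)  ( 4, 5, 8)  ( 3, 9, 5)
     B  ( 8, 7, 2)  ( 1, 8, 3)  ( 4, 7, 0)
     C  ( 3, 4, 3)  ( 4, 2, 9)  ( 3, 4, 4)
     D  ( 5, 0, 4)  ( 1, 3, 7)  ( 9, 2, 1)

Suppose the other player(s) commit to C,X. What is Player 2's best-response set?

u_2(P vs C,X) = 5
u_2(Q vs C,X) = 0
u_2(R vs C,X) = 4
max payoff 5 at {P}

P2 best: {P}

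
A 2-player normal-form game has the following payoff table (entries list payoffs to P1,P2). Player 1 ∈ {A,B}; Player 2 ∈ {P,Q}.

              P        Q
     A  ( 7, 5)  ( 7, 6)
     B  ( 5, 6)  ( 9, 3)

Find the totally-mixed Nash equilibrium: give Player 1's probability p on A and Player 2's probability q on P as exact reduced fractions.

P1 indiff ⇒ q·7+(1-q)·7 = q·5+(1-q)·9 ⇒ q(2) = (1-q)(2) ⇒ q = 1/2
P2 indiff ⇒ p·5+(1-p)·6 = p·6+(1-p)·3 ⇒ p(-1) = (1-p)(-3) ⇒ p = 3/4

P1 mixes 3/4 on A; P2 mixes 1/2 on P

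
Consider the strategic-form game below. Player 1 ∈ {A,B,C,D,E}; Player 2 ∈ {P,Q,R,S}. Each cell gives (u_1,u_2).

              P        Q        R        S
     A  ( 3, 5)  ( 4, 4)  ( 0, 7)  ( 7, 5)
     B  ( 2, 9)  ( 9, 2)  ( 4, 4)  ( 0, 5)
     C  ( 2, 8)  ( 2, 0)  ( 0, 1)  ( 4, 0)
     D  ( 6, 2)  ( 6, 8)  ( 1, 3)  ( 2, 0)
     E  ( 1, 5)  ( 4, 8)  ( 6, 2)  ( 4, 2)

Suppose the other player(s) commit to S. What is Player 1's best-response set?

argmax u_1 = {A}

u_1(A vs S) = 7
u_1(B vs S) = 0
u_1(C vs S) = 4
u_1(D vs S) = 2
u_1(E vs S) = 4
max payoff 7 at {A}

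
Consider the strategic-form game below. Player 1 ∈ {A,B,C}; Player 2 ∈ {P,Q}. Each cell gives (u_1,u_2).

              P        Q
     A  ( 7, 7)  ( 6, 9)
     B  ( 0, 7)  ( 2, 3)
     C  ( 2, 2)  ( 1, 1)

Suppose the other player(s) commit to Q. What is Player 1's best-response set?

P1 best: {A}

u_1(A vs Q) = 6
u_1(B vs Q) = 2
u_1(C vs Q) = 1
max payoff 6 at {A}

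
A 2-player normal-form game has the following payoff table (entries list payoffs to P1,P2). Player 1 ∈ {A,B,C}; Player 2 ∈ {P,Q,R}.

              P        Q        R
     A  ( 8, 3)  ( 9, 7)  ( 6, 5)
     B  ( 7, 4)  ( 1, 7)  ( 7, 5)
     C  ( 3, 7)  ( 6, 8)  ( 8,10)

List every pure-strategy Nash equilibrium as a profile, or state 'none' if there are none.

(A,P): not NE [P2→Q gives 7>3]
(A,Q): NE
(A,R): not NE [P1→C gives 8>6; P2→Q gives 7>5]
(B,P): not NE [P1→A gives 8>7; P2→Q gives 7>4]
(B,Q): not NE [P1→A gives 9>1]
(B,R): not NE [P1→C gives 8>7; P2→Q gives 7>5]
(C,P): not NE [P1→A gives 8>3; P2→R gives 10>7]
(C,Q): not NE [P1→A gives 9>6; P2→R gives 10>8]
(C,R): NE

Nash profiles: (A,Q), (C,R)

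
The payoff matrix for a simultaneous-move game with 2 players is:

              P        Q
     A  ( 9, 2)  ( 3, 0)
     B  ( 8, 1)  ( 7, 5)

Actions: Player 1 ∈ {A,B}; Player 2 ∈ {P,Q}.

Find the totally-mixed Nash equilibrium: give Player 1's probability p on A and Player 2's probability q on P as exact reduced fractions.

P1 mixes 2/3 on A; P2 mixes 4/5 on P

P1 indiff ⇒ q·9+(1-q)·3 = q·8+(1-q)·7 ⇒ q(1) = (1-q)(4) ⇒ q = 4/5
P2 indiff ⇒ p·2+(1-p)·1 = p·0+(1-p)·5 ⇒ p(2) = (1-p)(4) ⇒ p = 2/3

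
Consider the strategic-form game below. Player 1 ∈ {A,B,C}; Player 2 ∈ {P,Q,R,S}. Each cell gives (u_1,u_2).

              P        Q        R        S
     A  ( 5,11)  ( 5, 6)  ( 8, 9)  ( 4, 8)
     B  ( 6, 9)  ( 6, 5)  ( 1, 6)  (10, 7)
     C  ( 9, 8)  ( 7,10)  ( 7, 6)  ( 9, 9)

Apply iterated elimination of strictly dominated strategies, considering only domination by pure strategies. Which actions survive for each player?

P2 drop R (P beats it: A:11>9 B:9>6 C:8>6)
P1 drop A (B beats it: P:6>5 Q:6>5 S:10>4)
P1→{B,C} P2→{P,Q,S}

Remaining: P1:{B,C} P2:{P,Q,S}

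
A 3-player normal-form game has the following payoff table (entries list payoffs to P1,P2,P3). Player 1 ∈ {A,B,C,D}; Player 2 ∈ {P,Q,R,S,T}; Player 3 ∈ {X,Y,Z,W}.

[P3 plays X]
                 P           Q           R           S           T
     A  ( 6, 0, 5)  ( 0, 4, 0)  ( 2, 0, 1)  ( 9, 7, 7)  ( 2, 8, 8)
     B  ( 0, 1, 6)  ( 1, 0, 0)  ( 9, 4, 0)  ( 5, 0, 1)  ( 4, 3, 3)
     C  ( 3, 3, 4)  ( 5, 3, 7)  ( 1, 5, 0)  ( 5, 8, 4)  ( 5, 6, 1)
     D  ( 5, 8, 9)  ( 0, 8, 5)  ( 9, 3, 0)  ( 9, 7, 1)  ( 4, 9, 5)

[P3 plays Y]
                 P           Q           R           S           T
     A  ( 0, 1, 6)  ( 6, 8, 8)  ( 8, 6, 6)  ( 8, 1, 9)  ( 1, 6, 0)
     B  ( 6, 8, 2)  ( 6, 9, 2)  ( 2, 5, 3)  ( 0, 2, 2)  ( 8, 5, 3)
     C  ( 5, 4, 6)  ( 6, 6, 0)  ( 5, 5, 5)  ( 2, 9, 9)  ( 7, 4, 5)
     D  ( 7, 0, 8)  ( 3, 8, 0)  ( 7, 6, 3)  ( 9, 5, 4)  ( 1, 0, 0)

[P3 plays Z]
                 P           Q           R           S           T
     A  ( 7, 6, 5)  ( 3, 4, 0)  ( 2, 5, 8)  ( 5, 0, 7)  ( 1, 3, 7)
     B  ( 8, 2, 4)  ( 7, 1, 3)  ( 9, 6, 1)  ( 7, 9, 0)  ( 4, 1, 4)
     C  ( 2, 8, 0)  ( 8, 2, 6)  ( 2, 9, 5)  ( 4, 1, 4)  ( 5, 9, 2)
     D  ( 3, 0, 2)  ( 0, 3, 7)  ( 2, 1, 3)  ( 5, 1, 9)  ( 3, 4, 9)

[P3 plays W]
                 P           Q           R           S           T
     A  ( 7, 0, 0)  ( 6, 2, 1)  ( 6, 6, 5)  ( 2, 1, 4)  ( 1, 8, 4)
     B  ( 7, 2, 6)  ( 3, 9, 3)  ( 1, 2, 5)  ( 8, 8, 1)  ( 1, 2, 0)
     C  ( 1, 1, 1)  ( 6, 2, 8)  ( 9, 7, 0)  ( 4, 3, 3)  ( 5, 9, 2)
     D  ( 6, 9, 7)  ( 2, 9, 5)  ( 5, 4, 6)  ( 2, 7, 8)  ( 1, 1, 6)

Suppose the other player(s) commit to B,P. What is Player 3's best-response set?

P3 best: {X,W}

u_3(X vs B,P) = 6
u_3(Y vs B,P) = 2
u_3(Z vs B,P) = 4
u_3(W vs B,P) = 6
max payoff 6 at {X,W}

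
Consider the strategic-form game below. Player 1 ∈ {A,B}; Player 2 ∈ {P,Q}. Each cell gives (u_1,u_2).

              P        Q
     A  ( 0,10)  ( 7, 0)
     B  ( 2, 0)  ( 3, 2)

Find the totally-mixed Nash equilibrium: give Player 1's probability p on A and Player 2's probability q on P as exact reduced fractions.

P1 indiff ⇒ q·0+(1-q)·7 = q·2+(1-q)·3 ⇒ q(-2) = (1-q)(-4) ⇒ q = 2/3
P2 indiff ⇒ p·10+(1-p)·0 = p·0+(1-p)·2 ⇒ p(10) = (1-p)(2) ⇒ p = 1/6

p=1/6, q=2/3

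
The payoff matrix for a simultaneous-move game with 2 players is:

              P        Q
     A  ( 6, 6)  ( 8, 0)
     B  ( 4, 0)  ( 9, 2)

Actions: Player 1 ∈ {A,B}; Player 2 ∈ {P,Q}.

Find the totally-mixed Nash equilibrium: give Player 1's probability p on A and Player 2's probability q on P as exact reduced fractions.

P1 indiff ⇒ q·6+(1-q)·8 = q·4+(1-q)·9 ⇒ q(2) = (1-q)(1) ⇒ q = 1/3
P2 indiff ⇒ p·6+(1-p)·0 = p·0+(1-p)·2 ⇒ p(6) = (1-p)(2) ⇒ p = 1/4

P1 mixes 1/4 on A; P2 mixes 1/3 on P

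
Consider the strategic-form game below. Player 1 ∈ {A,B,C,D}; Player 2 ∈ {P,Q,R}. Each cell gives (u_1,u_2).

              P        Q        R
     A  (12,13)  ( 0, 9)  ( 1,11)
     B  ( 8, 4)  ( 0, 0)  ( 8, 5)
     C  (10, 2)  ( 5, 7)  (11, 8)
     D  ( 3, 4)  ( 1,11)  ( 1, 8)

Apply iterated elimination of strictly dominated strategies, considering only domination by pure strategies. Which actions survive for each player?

Survivors P1:{A,C} P2:{P,R}

P1 drop B (C beats it: P:10>8 Q:5>0 R:11>8)
P1 drop D (C beats it: P:10>3 Q:5>1 R:11>1)
P2 drop Q (R beats it: A:11>9 C:8>7)
P1→{A,C} P2→{P,R}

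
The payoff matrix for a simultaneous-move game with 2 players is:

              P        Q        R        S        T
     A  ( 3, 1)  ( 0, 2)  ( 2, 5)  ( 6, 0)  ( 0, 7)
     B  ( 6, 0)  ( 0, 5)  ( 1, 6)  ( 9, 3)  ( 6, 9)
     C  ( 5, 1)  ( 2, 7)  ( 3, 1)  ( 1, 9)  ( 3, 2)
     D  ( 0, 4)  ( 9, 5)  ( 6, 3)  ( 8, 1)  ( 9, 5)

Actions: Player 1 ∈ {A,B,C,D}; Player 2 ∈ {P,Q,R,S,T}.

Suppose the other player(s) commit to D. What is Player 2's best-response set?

u_2(P vs D) = 4
u_2(Q vs D) = 5
u_2(R vs D) = 3
u_2(S vs D) = 1
u_2(T vs D) = 5
max payoff 5 at {Q,T}

argmax u_2 = {Q,T}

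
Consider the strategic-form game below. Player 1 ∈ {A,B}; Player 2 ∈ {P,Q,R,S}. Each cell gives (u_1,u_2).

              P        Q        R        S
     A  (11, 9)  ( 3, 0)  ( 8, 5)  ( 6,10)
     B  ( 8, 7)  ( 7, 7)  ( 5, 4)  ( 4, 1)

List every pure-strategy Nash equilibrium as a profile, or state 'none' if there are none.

(A,P): not NE [P2→S gives 10>9]
(A,Q): not NE [P1→B gives 7>3; P2→S gives 10>0]
(A,R): not NE [P2→S gives 10>5]
(A,S): NE
(B,P): not NE [P1→A gives 11>8]
(B,Q): NE
(B,R): not NE [P1→A gives 8>5; P2→Q gives 7>4]
(B,S): not NE [P1→A gives 6>4; P2→Q gives 7>1]

Nash profiles: (A,S), (B,Q)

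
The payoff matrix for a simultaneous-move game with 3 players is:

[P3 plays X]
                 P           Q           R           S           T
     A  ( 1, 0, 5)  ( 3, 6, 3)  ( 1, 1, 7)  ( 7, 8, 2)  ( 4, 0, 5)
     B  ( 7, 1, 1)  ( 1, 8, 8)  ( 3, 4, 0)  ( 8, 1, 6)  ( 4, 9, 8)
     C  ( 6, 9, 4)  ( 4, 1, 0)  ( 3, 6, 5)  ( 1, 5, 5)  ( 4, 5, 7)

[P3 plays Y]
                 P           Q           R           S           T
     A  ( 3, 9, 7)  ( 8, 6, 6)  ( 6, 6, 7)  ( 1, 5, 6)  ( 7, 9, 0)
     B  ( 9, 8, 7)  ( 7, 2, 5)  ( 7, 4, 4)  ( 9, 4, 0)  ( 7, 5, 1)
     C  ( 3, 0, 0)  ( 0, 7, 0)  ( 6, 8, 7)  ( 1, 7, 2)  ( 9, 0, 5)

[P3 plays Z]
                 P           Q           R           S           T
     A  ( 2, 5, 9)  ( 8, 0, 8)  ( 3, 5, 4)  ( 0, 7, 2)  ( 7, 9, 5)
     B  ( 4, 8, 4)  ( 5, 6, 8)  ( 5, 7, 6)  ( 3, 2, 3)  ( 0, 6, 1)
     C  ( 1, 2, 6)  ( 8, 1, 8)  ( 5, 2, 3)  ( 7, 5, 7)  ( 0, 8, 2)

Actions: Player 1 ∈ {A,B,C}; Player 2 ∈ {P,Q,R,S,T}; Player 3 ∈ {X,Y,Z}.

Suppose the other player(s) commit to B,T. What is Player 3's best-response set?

u_3(X vs B,T) = 8
u_3(Y vs B,T) = 1
u_3(Z vs B,T) = 1
max payoff 8 at {X}

P3 best: {X}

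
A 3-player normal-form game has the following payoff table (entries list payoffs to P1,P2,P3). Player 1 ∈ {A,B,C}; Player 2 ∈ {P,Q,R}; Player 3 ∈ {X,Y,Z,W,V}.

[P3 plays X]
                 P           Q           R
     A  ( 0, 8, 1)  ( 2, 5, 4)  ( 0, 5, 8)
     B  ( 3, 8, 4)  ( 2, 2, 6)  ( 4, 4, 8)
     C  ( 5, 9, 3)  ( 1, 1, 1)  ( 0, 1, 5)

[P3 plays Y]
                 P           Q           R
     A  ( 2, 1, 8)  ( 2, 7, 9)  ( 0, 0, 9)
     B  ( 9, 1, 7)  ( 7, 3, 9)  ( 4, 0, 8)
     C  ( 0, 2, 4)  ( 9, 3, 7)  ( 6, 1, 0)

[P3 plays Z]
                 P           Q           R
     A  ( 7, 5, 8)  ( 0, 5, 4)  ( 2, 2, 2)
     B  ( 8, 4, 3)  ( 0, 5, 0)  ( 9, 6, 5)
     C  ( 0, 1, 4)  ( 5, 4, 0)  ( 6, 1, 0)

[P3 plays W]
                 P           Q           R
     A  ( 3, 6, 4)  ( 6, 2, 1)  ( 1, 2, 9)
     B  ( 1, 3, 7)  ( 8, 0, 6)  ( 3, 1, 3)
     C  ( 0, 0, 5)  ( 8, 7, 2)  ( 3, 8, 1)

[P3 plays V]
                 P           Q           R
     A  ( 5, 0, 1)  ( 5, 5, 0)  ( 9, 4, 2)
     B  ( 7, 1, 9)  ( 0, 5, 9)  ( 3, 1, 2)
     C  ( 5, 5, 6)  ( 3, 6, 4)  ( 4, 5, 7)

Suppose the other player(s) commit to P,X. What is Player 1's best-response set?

u_1(A vs P,X) = 0
u_1(B vs P,X) = 3
u_1(C vs P,X) = 5
max payoff 5 at {C}

BR_1 = {C}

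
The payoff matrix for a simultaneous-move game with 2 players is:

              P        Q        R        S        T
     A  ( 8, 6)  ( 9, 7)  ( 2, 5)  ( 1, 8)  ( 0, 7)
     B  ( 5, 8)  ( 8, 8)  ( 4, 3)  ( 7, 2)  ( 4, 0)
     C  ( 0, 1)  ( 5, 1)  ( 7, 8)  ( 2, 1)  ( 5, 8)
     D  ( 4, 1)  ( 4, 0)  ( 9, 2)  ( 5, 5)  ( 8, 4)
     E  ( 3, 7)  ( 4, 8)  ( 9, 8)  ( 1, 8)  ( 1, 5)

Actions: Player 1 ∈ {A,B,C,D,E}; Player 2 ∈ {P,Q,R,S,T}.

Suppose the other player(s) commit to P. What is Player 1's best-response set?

P1 best: {A}

u_1(A vs P) = 8
u_1(B vs P) = 5
u_1(C vs P) = 0
u_1(D vs P) = 4
u_1(E vs P) = 3
max payoff 8 at {A}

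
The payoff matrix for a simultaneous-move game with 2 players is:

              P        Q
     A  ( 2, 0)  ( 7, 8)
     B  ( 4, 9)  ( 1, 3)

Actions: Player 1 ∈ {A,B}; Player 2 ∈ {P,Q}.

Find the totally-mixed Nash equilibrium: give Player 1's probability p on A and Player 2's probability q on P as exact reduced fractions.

p=3/7, q=3/4

P1 indiff ⇒ q·2+(1-q)·7 = q·4+(1-q)·1 ⇒ q(-2) = (1-q)(-6) ⇒ q = 3/4
P2 indiff ⇒ p·0+(1-p)·9 = p·8+(1-p)·3 ⇒ p(-8) = (1-p)(-6) ⇒ p = 3/7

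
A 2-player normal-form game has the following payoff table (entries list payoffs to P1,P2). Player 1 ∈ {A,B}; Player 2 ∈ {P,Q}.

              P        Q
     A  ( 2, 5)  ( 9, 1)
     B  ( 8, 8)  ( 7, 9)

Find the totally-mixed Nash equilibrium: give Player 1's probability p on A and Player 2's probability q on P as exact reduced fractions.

P1 indiff ⇒ q·2+(1-q)·9 = q·8+(1-q)·7 ⇒ q(-6) = (1-q)(-2) ⇒ q = 1/4
P2 indiff ⇒ p·5+(1-p)·8 = p·1+(1-p)·9 ⇒ p(4) = (1-p)(1) ⇒ p = 1/5

(p,q) = (1/5, 1/4)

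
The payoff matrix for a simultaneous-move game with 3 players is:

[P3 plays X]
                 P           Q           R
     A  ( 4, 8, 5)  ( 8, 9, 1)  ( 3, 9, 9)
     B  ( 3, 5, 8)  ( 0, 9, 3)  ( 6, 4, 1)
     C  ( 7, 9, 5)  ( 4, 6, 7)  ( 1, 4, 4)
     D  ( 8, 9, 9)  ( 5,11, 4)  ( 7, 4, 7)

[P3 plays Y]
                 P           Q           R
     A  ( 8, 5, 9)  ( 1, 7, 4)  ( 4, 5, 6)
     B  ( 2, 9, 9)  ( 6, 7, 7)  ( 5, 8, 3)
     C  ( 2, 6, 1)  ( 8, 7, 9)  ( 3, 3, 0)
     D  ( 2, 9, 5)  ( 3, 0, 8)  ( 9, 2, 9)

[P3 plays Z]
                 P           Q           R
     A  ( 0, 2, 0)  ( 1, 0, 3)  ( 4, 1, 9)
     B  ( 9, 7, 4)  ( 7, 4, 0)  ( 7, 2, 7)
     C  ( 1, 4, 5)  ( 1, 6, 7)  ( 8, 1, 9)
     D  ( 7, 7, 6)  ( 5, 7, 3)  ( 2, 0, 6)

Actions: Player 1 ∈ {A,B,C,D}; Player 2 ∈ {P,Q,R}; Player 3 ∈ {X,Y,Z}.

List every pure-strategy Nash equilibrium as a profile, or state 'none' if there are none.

NE set: (C,Q,Y)

(A,P,X): not NE [P1→D gives 8>4; P2→R gives 9>8; P3→Y gives 9>5]
(A,P,Y): not NE [P2→Q gives 7>5]
(A,P,Z): not NE [P1→B gives 9>0; P3→Y gives 9>0]
(A,Q,X): not NE [P3→Y gives 4>1]
(A,Q,Y): not NE [P1→C gives 8>1]
(A,Q,Z): not NE [P1→B gives 7>1; P2→P gives 2>0; P3→Y gives 4>3]
(A,R,X): not NE [P1→D gives 7>3]
(A,R,Y): not NE [P1→D gives 9>4; P2→Q gives 7>5; P3→Z gives 9>6]
(A,R,Z): not NE [P1→C gives 8>4; P2→P gives 2>1]
(B,P,X): not NE [P1→D gives 8>3; P2→Q gives 9>5; P3→Y gives 9>8]
(B,P,Y): not NE [P1→A gives 8>2]
(B,P,Z): not NE [P3→Y gives 9>4]
(B,Q,X): not NE [P1→A gives 8>0; P3→Y gives 7>3]
(B,Q,Y): not NE [P1→C gives 8>6; P2→P gives 9>7]
(B,Q,Z): not NE [P2→P gives 7>4; P3→Y gives 7>0]
(B,R,X): not NE [P1→D gives 7>6; P2→Q gives 9>4; P3→Z gives 7>1]
(B,R,Y): not NE [P1→D gives 9>5; P2→P gives 9>8; P3→Z gives 7>3]
(B,R,Z): not NE [P1→C gives 8>7; P2→P gives 7>2]
(C,P,X): not NE [P1→D gives 8>7]
(C,P,Y): not NE [P1→A gives 8>2; P2→Q gives 7>6; P3→Z gives 5>1]
(C,P,Z): not NE [P1→B gives 9>1; P2→Q gives 6>4]
(C,Q,X): not NE [P1→A gives 8>4; P2→P gives 9>6; P3→Y gives 9>7]
(C,Q,Y): NE
(C,Q,Z): not NE [P1→B gives 7>1; P3→Y gives 9>7]
(C,R,X): not NE [P1→D gives 7>1; P2→P gives 9>4; P3→Z gives 9>4]
(C,R,Y): not NE [P1→D gives 9>3; P2→Q gives 7>3; P3→Z gives 9>0]
(C,R,Z): not NE [P2→Q gives 6>1]
(D,P,X): not NE [P2→Q gives 11>9]
(D,P,Y): not NE [P1→A gives 8>2; P3→X gives 9>5]
(D,P,Z): not NE [P1→B gives 9>7; P3→X gives 9>6]
(D,Q,X): not NE [P1→A gives 8>5; P3→Y gives 8>4]
(D,Q,Y): not NE [P1→C gives 8>3; P2→P gives 9>0]
(D,Q,Z): not NE [P1→B gives 7>5; P3→Y gives 8>3]
(D,R,X): not NE [P2→Q gives 11>4; P3→Y gives 9>7]
(D,R,Y): not NE [P2→P gives 9>2]
(D,R,Z): not NE [P1→C gives 8>2; P2→Q gives 7>0; P3→Y gives 9>6]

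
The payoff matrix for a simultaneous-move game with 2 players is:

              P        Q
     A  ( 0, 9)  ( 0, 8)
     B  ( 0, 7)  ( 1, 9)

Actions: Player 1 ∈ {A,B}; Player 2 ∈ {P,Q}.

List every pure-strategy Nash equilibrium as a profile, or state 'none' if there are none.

(A,P): NE
(A,Q): not NE [P1→B gives 1>0; P2→P gives 9>8]
(B,P): not NE [P2→Q gives 9>7]
(B,Q): NE

Nash profiles: (A,P), (B,Q)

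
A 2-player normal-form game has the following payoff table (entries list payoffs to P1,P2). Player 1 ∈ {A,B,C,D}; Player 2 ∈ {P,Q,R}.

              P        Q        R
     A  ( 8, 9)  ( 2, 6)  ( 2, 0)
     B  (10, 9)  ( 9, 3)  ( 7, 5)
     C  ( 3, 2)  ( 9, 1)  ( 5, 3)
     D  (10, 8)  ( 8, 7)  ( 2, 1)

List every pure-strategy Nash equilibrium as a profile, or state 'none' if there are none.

NE set: (B,P), (D,P)

(A,P): not NE [P1→D gives 10>8]
(A,Q): not NE [P1→C gives 9>2; P2→P gives 9>6]
(A,R): not NE [P1→B gives 7>2; P2→P gives 9>0]
(B,P): NE
(B,Q): not NE [P2→P gives 9>3]
(B,R): not NE [P2→P gives 9>5]
(C,P): not NE [P1→D gives 10>3; P2→R gives 3>2]
(C,Q): not NE [P2→R gives 3>1]
(C,R): not NE [P1→B gives 7>5]
(D,P): NE
(D,Q): not NE [P1→C gives 9>8; P2→P gives 8>7]
(D,R): not NE [P1→B gives 7>2; P2→P gives 8>1]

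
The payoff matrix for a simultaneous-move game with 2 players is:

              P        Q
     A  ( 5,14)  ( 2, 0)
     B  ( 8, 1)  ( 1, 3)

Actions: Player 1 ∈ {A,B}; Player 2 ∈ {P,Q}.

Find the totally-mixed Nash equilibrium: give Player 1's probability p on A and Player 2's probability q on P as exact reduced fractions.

p=1/8, q=1/4

P1 indiff ⇒ q·5+(1-q)·2 = q·8+(1-q)·1 ⇒ q(-3) = (1-q)(-1) ⇒ q = 1/4
P2 indiff ⇒ p·14+(1-p)·1 = p·0+(1-p)·3 ⇒ p(14) = (1-p)(2) ⇒ p = 1/8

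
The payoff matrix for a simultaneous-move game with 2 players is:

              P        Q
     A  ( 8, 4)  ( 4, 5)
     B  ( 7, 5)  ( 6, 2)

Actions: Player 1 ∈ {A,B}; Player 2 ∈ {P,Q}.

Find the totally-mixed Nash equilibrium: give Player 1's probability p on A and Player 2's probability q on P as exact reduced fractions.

P1 indiff ⇒ q·8+(1-q)·4 = q·7+(1-q)·6 ⇒ q(1) = (1-q)(2) ⇒ q = 2/3
P2 indiff ⇒ p·4+(1-p)·5 = p·5+(1-p)·2 ⇒ p(-1) = (1-p)(-3) ⇒ p = 3/4

(p,q) = (3/4, 2/3)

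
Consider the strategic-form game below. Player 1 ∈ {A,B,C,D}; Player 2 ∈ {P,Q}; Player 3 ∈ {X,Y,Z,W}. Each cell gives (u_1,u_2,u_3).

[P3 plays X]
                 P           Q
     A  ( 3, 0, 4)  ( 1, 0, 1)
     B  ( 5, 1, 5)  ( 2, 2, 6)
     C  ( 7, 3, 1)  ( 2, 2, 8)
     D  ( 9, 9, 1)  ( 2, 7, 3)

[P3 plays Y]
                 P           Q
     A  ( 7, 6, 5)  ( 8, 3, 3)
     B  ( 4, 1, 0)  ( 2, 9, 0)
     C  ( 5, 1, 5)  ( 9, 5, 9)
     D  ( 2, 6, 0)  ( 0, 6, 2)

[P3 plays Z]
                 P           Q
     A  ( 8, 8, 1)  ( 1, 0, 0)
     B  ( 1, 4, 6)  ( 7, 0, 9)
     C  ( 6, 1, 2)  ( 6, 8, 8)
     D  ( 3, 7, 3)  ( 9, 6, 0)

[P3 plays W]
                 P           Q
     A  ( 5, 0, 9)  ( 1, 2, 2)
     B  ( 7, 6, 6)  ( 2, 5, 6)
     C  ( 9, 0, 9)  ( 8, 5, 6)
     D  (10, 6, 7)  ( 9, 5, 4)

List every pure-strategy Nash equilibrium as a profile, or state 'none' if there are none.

PSNE = {(C,Q,Y), (D,P,W)}

(A,P,X): not NE [P1→D gives 9>3; P3→W gives 9>4]
(A,P,Y): not NE [P3→W gives 9>5]
(A,P,Z): not NE [P3→W gives 9>1]
(A,P,W): not NE [P1→D gives 10>5; P2→Q gives 2>0]
(A,Q,X): not NE [P1→D gives 2>1; P3→Y gives 3>1]
(A,Q,Y): not NE [P1→C gives 9>8; P2→P gives 6>3]
(A,Q,Z): not NE [P1→D gives 9>1; P2→P gives 8>0; P3→Y gives 3>0]
(A,Q,W): not NE [P1→D gives 9>1; P3→Y gives 3>2]
(B,P,X): not NE [P1→D gives 9>5; P2→Q gives 2>1; P3→W gives 6>5]
(B,P,Y): not NE [P1→A gives 7>4; P2→Q gives 9>1; P3→W gives 6>0]
(B,P,Z): not NE [P1→A gives 8>1]
(B,P,W): not NE [P1→D gives 10>7]
(B,Q,X): not NE [P3→Z gives 9>6]
(B,Q,Y): not NE [P1→C gives 9>2; P3→Z gives 9>0]
(B,Q,Z): not NE [P1→D gives 9>7; P2→P gives 4>0]
(B,Q,W): not NE [P1→D gives 9>2; P2→P gives 6>5; P3→Z gives 9>6]
(C,P,X): not NE [P1→D gives 9>7; P3→W gives 9>1]
(C,P,Y): not NE [P1→A gives 7>5; P2→Q gives 5>1; P3→W gives 9>5]
(C,P,Z): not NE [P1→A gives 8>6; P2→Q gives 8>1; P3→W gives 9>2]
(C,P,W): not NE [P1→D gives 10>9; P2→Q gives 5>0]
(C,Q,X): not NE [P2→P gives 3>2; P3→Y gives 9>8]
(C,Q,Y): NE
(C,Q,Z): not NE [P1→D gives 9>6; P3→Y gives 9>8]
(C,Q,W): not NE [P1→D gives 9>8; P3→Y gives 9>6]
(D,P,X): not NE [P3→W gives 7>1]
(D,P,Y): not NE [P1→A gives 7>2; P3→W gives 7>0]
(D,P,Z): not NE [P1→A gives 8>3; P3→W gives 7>3]
(D,P,W): NE
(D,Q,X): not NE [P2→P gives 9>7; P3→W gives 4>3]
(D,Q,Y): not NE [P1→C gives 9>0; P3→W gives 4>2]
(D,Q,Z): not NE [P2→P gives 7>6; P3→W gives 4>0]
(D,Q,W): not NE [P2→P gives 6>5]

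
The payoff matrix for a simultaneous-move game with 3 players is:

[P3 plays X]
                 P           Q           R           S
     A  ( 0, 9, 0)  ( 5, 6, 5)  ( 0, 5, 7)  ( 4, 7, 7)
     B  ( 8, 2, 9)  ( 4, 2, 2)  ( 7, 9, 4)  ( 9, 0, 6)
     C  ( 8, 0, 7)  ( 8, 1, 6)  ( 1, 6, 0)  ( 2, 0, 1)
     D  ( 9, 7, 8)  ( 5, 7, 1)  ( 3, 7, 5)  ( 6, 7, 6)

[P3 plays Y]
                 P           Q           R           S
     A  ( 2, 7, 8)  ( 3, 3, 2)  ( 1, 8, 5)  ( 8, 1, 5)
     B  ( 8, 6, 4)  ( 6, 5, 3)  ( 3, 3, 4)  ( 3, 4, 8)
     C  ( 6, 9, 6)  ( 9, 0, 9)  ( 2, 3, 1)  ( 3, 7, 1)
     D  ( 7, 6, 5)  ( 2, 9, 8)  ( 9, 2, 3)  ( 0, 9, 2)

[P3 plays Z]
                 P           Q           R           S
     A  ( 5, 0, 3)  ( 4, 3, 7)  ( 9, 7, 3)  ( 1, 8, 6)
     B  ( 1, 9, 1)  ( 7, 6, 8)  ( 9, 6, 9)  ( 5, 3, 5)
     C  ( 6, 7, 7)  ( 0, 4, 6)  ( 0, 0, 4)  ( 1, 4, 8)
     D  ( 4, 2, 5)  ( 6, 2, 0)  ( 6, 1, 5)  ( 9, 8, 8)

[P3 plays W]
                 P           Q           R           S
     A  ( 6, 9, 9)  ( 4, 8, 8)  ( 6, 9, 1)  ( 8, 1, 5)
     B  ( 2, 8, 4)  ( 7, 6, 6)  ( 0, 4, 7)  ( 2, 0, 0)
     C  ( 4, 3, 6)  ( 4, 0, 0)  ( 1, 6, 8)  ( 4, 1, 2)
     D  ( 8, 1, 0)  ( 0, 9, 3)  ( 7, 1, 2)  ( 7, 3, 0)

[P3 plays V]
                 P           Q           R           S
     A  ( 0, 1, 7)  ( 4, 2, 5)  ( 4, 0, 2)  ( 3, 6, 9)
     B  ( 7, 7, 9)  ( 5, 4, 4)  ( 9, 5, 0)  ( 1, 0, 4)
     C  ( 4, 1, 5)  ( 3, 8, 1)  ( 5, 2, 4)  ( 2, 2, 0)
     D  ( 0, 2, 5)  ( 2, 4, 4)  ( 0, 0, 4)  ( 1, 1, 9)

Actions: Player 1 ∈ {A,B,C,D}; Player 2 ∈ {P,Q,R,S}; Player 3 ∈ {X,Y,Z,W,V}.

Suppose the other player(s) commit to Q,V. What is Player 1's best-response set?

P1 best: {B}

u_1(A vs Q,V) = 4
u_1(B vs Q,V) = 5
u_1(C vs Q,V) = 3
u_1(D vs Q,V) = 2
max payoff 5 at {B}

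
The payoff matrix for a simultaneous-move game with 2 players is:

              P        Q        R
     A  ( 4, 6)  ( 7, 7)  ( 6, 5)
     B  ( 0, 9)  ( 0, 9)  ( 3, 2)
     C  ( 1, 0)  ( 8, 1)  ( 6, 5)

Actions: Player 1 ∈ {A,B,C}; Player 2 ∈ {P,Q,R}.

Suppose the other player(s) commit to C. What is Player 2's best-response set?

u_2(P vs C) = 0
u_2(Q vs C) = 1
u_2(R vs C) = 5
max payoff 5 at {R}

P2 best: {R}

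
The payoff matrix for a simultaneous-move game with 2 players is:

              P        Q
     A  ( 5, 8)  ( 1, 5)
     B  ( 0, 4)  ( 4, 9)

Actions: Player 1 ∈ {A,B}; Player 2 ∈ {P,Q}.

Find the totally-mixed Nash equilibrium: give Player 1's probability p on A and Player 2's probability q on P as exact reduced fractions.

P1 mixes 5/8 on A; P2 mixes 3/8 on P

P1 indiff ⇒ q·5+(1-q)·1 = q·0+(1-q)·4 ⇒ q(5) = (1-q)(3) ⇒ q = 3/8
P2 indiff ⇒ p·8+(1-p)·4 = p·5+(1-p)·9 ⇒ p(3) = (1-p)(5) ⇒ p = 5/8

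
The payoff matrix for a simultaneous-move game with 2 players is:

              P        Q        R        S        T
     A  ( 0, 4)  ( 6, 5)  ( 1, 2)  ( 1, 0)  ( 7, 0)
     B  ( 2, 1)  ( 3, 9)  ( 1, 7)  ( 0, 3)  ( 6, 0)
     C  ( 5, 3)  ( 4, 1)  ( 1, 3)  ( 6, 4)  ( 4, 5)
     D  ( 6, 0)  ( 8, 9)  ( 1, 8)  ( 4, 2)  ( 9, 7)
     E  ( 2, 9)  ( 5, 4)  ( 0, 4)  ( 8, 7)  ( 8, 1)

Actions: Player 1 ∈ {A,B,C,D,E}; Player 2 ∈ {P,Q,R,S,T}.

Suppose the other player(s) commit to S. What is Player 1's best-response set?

u_1(A vs S) = 1
u_1(B vs S) = 0
u_1(C vs S) = 6
u_1(D vs S) = 4
u_1(E vs S) = 8
max payoff 8 at {E}

P1 best: {E}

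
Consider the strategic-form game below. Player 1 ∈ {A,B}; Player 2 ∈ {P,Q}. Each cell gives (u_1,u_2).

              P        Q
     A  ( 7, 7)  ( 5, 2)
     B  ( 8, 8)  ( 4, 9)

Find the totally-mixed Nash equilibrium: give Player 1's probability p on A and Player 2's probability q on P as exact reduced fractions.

P1 indiff ⇒ q·7+(1-q)·5 = q·8+(1-q)·4 ⇒ q(-1) = (1-q)(-1) ⇒ q = 1/2
P2 indiff ⇒ p·7+(1-p)·8 = p·2+(1-p)·9 ⇒ p(5) = (1-p)(1) ⇒ p = 1/6

p=1/6, q=1/2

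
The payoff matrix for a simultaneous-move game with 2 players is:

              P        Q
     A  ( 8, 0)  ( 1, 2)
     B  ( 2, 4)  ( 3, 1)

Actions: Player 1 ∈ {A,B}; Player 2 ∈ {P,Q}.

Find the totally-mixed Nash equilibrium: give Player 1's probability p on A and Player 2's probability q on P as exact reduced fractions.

P1 indiff ⇒ q·8+(1-q)·1 = q·2+(1-q)·3 ⇒ q(6) = (1-q)(2) ⇒ q = 1/4
P2 indiff ⇒ p·0+(1-p)·4 = p·2+(1-p)·1 ⇒ p(-2) = (1-p)(-3) ⇒ p = 3/5

(p,q) = (3/5, 1/4)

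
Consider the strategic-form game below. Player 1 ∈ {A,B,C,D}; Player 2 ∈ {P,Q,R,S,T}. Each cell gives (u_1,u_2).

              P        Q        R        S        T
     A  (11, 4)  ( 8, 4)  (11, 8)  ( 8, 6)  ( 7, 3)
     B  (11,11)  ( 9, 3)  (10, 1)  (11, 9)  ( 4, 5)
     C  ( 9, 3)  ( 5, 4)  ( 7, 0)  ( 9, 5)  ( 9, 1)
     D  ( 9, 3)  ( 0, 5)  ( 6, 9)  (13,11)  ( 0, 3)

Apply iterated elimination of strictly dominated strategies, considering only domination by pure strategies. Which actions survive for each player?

P2 drop Q (S beats it: A:6>4 B:9>3 C:5>4 D:11>5)
P2 drop T (S beats it: A:6>3 B:9>5 C:5>1 D:11>3)
P1 drop C (B beats it: P:11>9 R:10>7 S:11>9)
P1→{A,B,D} P2→{P,R,S}

Remaining: P1:{A,B,D} P2:{P,R,S}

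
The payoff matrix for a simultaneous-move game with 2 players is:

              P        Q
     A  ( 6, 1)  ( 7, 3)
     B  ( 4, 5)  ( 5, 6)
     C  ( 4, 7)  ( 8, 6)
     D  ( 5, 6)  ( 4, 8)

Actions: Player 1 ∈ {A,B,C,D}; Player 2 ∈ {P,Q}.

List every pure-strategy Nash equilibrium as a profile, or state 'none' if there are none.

(A,P): not NE [P2→Q gives 3>1]
(A,Q): not NE [P1→C gives 8>7]
(B,P): not NE [P1→A gives 6>4; P2→Q gives 6>5]
(B,Q): not NE [P1→C gives 8>5]
(C,P): not NE [P1→A gives 6>4]
(C,Q): not NE [P2→P gives 7>6]
(D,P): not NE [P1→A gives 6>5; P2→Q gives 8>6]
(D,Q): not NE [P1→C gives 8>4]

Equilibria: none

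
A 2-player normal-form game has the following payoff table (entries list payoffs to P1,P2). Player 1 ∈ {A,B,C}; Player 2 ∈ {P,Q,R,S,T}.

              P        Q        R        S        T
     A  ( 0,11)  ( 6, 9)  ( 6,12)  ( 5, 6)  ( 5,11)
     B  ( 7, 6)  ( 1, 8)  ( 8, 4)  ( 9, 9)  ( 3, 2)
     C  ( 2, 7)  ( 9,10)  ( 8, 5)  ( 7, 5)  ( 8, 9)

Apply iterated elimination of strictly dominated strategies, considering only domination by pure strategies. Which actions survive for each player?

Survivors P1:{B,C} P2:{Q,S}

P1 drop A (C beats it: P:2>0 Q:9>6 R:8>6 S:7>5 T:8>5)
P2 drop P (Q beats it: B:8>6 C:10>7)
P2 drop R (Q beats it: B:8>4 C:10>5)
P2 drop T (Q beats it: B:8>2 C:10>9)
P1→{B,C} P2→{Q,S}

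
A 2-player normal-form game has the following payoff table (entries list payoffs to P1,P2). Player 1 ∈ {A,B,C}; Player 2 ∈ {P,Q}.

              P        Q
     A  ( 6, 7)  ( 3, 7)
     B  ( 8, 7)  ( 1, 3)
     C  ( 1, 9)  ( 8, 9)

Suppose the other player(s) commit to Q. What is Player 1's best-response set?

argmax u_1 = {C}

u_1(A vs Q) = 3
u_1(B vs Q) = 1
u_1(C vs Q) = 8
max payoff 8 at {C}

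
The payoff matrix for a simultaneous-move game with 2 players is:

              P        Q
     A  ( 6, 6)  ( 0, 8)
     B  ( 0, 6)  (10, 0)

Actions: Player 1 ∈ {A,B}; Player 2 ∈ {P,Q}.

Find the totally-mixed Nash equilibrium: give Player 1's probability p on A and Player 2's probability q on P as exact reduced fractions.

P1 mixes 3/4 on A; P2 mixes 5/8 on P

P1 indiff ⇒ q·6+(1-q)·0 = q·0+(1-q)·10 ⇒ q(6) = (1-q)(10) ⇒ q = 5/8
P2 indiff ⇒ p·6+(1-p)·6 = p·8+(1-p)·0 ⇒ p(-2) = (1-p)(-6) ⇒ p = 3/4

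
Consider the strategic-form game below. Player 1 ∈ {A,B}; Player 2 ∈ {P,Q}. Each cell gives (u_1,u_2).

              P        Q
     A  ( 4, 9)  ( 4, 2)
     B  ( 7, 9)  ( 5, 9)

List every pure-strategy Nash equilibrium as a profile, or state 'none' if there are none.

(A,P): not NE [P1→B gives 7>4]
(A,Q): not NE [P1→B gives 5>4; P2→P gives 9>2]
(B,P): NE
(B,Q): NE

PSNE = {(B,P), (B,Q)}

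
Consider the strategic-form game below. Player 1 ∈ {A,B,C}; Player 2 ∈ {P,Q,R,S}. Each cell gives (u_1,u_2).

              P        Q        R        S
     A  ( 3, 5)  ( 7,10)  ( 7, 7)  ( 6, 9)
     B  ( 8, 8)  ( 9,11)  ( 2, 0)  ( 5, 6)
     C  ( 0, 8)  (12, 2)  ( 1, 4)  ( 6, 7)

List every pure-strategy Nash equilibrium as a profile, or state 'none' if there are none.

(A,P): not NE [P1→B gives 8>3; P2→Q gives 10>5]
(A,Q): not NE [P1→C gives 12>7]
(A,R): not NE [P2→Q gives 10>7]
(A,S): not NE [P2→Q gives 10>9]
(B,P): not NE [P2→Q gives 11>8]
(B,Q): not NE [P1→C gives 12>9]
(B,R): not NE [P1→A gives 7>2; P2→Q gives 11>0]
(B,S): not NE [P1→C gives 6>5; P2→Q gives 11>6]
(C,P): not NE [P1→B gives 8>0]
(C,Q): not NE [P2→P gives 8>2]
(C,R): not NE [P1→A gives 7>1; P2→P gives 8>4]
(C,S): not NE [P2→P gives 8>7]

PSNE: ∅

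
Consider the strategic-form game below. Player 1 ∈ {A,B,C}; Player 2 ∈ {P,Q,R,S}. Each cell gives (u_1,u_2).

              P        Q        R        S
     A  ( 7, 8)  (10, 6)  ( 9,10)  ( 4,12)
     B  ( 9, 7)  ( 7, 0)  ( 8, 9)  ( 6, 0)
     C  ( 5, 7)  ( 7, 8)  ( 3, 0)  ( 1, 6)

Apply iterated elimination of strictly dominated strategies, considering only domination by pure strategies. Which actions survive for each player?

IESDS → P1:{A,B} P2:{R,S}

P1 drop C (A beats it: P:7>5 Q:10>7 R:9>3 S:4>1)
P2 drop P (R beats it: A:10>8 B:9>7)
P2 drop Q (R beats it: A:10>6 B:9>0)
P1→{A,B} P2→{R,S}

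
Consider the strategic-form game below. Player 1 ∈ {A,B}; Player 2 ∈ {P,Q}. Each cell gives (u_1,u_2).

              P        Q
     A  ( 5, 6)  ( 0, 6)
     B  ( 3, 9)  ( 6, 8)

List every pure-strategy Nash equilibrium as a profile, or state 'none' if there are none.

NE set: (A,P)

(A,P): NE
(A,Q): not NE [P1→B gives 6>0]
(B,P): not NE [P1→A gives 5>3]
(B,Q): not NE [P2→P gives 9>8]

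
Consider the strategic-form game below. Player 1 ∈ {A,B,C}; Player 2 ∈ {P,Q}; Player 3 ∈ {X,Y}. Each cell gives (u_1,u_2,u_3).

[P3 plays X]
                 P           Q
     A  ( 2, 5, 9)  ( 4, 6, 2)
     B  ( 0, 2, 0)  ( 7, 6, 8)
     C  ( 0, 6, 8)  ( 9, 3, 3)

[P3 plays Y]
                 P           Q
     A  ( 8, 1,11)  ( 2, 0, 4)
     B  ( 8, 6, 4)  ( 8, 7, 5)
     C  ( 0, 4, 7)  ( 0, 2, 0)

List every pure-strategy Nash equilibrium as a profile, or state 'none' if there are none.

Nash profiles: (A,P,Y)

(A,P,X): not NE [P2→Q gives 6>5; P3→Y gives 11>9]
(A,P,Y): NE
(A,Q,X): not NE [P1→C gives 9>4; P3→Y gives 4>2]
(A,Q,Y): not NE [P1→B gives 8>2; P2→P gives 1>0]
(B,P,X): not NE [P1→A gives 2>0; P2→Q gives 6>2; P3→Y gives 4>0]
(B,P,Y): not NE [P2→Q gives 7>6]
(B,Q,X): not NE [P1→C gives 9>7]
(B,Q,Y): not NE [P3→X gives 8>5]
(C,P,X): not NE [P1→A gives 2>0]
(C,P,Y): not NE [P1→B gives 8>0; P3→X gives 8>7]
(C,Q,X): not NE [P2→P gives 6>3]
(C,Q,Y): not NE [P1→B gives 8>0; P2→P gives 4>2; P3→X gives 3>0]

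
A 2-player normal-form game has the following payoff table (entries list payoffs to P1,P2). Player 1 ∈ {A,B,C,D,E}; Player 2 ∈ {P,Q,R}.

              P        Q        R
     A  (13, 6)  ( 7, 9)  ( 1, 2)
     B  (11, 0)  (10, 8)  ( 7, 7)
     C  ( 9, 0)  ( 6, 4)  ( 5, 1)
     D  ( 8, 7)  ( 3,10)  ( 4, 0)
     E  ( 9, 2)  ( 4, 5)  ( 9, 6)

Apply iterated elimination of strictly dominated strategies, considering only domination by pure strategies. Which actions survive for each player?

P1 drop C (B beats it: P:11>9 Q:10>6 R:7>5)
P1 drop D (B beats it: P:11>8 Q:10>3 R:7>4)
P2 drop P (Q beats it: A:9>6 B:8>0 E:5>2)
P1 drop A (B beats it: Q:10>7 R:7>1)
P1→{B,E} P2→{Q,R}

IESDS → P1:{B,E} P2:{Q,R}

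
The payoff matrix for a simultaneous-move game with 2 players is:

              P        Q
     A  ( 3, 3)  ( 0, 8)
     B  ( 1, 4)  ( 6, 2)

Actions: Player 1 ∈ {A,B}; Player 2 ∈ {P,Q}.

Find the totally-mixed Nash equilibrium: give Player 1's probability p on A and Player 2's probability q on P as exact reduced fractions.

P1 indiff ⇒ q·3+(1-q)·0 = q·1+(1-q)·6 ⇒ q(2) = (1-q)(6) ⇒ q = 3/4
P2 indiff ⇒ p·3+(1-p)·4 = p·8+(1-p)·2 ⇒ p(-5) = (1-p)(-2) ⇒ p = 2/7

P1 mixes 2/7 on A; P2 mixes 3/4 on P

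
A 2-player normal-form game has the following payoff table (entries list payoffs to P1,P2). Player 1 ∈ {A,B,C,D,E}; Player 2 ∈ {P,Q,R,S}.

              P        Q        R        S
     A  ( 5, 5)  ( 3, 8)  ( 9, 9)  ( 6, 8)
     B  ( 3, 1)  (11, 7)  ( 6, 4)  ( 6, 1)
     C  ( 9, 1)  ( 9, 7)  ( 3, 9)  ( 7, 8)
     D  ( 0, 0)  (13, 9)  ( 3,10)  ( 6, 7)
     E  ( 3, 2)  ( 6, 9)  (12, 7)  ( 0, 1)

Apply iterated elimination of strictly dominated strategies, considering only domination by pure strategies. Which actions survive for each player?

P2 drop P (Q beats it: A:8>5 B:7>1 C:7>1 D:9>0 E:9>2)
P2 drop S (R beats it: A:9>8 B:4>1 C:9>8 D:10>7 E:7>1)
P1 drop A (E beats it: Q:6>3 R:12>9)
P1 drop C (B beats it: Q:11>9 R:6>3)
P1→{B,D,E} P2→{Q,R}

Survivors P1:{B,D,E} P2:{Q,R}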